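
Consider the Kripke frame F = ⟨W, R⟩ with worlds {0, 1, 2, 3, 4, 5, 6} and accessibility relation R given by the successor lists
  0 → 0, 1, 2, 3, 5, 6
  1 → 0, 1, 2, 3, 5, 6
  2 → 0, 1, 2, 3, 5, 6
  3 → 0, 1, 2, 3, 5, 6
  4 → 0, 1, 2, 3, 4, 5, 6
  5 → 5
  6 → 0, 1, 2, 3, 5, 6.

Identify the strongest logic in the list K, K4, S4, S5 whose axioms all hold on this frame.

Transitive (axiom 4): yes — every two-step R-path is closed by a direct edge.
Reflexive (axiom T): yes — every world is R-related to itself.
Euclidean (axiom 5): no — 0 R 5 and 0 R 1, but not 5 R 1.
So F validates K, K4, S4; S5 would additionally require R to be Euclidean. The strongest is S4.

S4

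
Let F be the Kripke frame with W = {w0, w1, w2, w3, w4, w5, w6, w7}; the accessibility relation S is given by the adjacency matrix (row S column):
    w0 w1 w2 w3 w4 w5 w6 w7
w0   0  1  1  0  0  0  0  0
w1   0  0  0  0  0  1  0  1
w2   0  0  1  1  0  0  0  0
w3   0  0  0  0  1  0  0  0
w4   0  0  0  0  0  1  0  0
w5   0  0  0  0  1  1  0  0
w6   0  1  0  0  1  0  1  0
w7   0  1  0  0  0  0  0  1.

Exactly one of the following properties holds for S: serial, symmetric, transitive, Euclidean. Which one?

Serial: yes — every world has a successor (e.g. w0 S w1).
Symmetric: no — w0 S w1 but not w1 S w0.
Transitive: no — w0 S w1 and w1 S w5, but not w0 S w5.
Euclidean: no — w0 S w1 and w0 S w2, but not w1 S w2.
Only serial holds.

serial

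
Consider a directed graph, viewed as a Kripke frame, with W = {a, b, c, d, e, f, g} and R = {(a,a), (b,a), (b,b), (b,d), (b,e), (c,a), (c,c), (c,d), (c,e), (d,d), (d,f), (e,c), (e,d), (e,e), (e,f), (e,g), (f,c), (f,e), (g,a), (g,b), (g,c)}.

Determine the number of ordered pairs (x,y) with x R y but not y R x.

Enumerating: (b,a), (b,d), (b,e), (c,a), (c,d), (d,f), (e,d), (e,g), (f,c), (g,a), (g,b), (g,c).

12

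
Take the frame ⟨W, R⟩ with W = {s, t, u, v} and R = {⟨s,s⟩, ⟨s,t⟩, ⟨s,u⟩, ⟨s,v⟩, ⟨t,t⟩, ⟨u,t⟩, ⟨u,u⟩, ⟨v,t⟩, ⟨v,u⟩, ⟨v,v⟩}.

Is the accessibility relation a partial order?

Reflexive: yes — every world is R-related to itself.
Transitive: yes — every two-step R-path is closed by a direct edge.
Antisymmetric: yes — no distinct pair is related both ways.
So R is a partial order.

Yes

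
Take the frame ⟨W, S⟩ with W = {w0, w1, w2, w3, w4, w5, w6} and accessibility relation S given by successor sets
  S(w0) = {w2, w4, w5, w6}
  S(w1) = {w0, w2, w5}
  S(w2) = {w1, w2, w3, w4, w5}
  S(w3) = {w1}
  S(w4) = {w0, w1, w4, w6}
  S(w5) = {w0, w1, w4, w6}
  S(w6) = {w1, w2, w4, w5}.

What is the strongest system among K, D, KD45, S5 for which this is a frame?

Serial (axiom D): yes — every world has a successor (e.g. w0 S w2).
Euclidean (axiom 5): no — w0 S w2 and w0 S w6, but not w2 S w6.
Transitive (axiom 4): no — w0 S w2 and w2 S w1, but not w0 S w1.
Reflexive (axiom T): no — w0 is not related to itself.
So F validates K, D; KD45 would additionally require S to be Euclidean and transitive. The strongest is D.

D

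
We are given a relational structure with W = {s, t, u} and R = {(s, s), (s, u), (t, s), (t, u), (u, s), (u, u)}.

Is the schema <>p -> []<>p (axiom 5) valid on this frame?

The schema 5 characterises exactly the Euclidean frames.
Euclidean: yes — any two successors of a common world are R-related.

Yes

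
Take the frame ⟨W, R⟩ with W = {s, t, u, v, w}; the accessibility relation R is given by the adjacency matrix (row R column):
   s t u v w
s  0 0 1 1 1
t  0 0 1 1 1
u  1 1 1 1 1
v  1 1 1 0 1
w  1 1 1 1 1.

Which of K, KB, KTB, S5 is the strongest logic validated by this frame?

KB

Symmetric (axiom B): yes — every pair in R has its reverse in R.
Reflexive (axiom T): no — s is not related to itself.
Euclidean (axiom 5): no — u R s and u R t, but not s R t.
So F validates K, KB; KTB would additionally require R to be reflexive. The strongest is KB.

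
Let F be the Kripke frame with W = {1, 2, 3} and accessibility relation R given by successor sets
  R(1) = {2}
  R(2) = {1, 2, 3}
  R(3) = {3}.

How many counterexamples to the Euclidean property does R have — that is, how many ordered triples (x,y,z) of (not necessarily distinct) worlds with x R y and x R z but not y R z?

4

Enumerating: (2,1,1), (2,1,3), (2,3,1), (2,3,2).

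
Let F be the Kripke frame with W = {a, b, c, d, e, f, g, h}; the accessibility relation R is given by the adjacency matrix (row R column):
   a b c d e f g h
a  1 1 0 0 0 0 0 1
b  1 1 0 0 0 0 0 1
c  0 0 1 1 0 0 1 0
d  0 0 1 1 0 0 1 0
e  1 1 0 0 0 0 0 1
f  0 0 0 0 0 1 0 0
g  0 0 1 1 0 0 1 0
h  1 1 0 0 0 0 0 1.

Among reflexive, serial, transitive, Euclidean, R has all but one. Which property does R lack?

Reflexive: no — e is not related to itself.
Serial: yes — every world has a successor (e.g. a R a).
Transitive: yes — every two-step R-path is closed by a direct edge.
Euclidean: yes — any two successors of a common world are R-related.
Only reflexive fails.

reflexive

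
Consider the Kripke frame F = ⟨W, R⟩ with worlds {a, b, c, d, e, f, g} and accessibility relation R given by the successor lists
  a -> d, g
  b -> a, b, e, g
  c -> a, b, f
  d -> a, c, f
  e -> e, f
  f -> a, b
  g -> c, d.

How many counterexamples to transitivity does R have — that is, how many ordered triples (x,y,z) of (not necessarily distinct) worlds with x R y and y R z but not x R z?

Enumerating: (a,d,a), (a,d,c), (a,d,f), (a,g,c), (b,a,d), (b,e,f), (b,g,c), (b,g,d), (c,a,d), (c,a,g), (c,b,e), (c,b,g), … and 15 more.
Total: 27.

27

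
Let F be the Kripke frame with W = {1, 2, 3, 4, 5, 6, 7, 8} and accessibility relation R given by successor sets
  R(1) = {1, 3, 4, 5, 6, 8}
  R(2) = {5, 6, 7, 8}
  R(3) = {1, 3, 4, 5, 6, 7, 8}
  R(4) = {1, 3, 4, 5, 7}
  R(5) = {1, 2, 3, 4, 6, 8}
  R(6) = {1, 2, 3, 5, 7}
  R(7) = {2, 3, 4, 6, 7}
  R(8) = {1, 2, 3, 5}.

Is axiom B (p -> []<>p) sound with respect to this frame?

Yes

The schema B characterises exactly the symmetric frames.
Symmetric: yes — every pair in R has its reverse in R.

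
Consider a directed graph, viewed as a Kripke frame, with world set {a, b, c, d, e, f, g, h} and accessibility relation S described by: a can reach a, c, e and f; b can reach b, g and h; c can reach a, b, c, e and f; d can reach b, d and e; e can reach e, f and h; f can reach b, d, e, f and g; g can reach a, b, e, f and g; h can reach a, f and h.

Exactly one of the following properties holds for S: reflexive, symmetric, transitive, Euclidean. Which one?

Reflexive: yes — every world is S-related to itself.
Symmetric: no — a S e but not e S a.
Transitive: no — a S c and c S b, but not a S b.
Euclidean: no — a S e and a S c, but not e S c.
Only reflexive holds.

reflexive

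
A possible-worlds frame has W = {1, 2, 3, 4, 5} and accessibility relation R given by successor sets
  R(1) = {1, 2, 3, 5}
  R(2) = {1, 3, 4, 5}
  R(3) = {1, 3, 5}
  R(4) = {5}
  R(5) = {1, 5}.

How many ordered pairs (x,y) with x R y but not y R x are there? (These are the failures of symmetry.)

Enumerating: (2,3), (2,4), (2,5), (3,5), (4,5).

5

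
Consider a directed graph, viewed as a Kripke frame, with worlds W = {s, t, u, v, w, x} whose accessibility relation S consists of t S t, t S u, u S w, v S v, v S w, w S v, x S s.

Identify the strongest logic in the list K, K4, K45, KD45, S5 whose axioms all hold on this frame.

K

Transitive (axiom 4): no — t S u and u S w, but not t S w.
Euclidean (axiom 5): no — t S u and t S t, but not u S t.
Serial (axiom D): no — s has no S-successor.
Reflexive (axiom T): no — s is not related to itself.
So F validates K; K4 would additionally require S to be transitive. The strongest is K.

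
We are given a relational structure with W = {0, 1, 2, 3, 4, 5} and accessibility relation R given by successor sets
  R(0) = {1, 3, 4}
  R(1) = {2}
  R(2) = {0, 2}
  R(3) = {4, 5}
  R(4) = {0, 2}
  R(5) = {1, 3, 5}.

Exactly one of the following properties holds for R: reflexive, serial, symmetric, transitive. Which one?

serial

Reflexive: no — 0 is not related to itself.
Serial: yes — every world has a successor (e.g. 0 R 1).
Symmetric: no — 0 R 1 but not 1 R 0.
Transitive: no — 0 R 1 and 1 R 2, but not 0 R 2.
Only serial holds.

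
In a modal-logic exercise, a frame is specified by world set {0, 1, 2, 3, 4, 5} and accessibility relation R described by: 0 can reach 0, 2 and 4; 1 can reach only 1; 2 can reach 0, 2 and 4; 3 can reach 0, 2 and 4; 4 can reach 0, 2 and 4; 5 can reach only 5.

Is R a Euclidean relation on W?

Euclidean: yes — any two successors of a common world are R-related.

Yes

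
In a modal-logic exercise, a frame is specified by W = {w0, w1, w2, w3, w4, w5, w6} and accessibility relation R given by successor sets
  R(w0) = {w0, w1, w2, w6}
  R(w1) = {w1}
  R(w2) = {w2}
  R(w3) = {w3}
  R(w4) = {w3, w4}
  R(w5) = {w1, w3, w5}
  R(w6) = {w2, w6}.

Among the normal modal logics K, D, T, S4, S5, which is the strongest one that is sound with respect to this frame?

S4

Serial (axiom D): yes — every world has a successor (e.g. w0 R w0).
Reflexive (axiom T): yes — every world is R-related to itself.
Transitive (axiom 4): yes — every two-step R-path is closed by a direct edge.
Euclidean (axiom 5): no — w0 R w1 and w0 R w2, but not w1 R w2.
So F validates K, D, T, S4; S5 would additionally require R to be Euclidean. The strongest is S4.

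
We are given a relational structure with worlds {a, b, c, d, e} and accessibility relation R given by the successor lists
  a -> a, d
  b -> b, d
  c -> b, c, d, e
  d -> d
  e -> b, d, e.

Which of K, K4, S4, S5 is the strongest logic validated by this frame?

S4

Transitive (axiom 4): yes — every two-step R-path is closed by a direct edge.
Reflexive (axiom T): yes — every world is R-related to itself.
Euclidean (axiom 5): no — c R b and c R e, but not b R e.
So F validates K, K4, S4; S5 would additionally require R to be Euclidean. The strongest is S4.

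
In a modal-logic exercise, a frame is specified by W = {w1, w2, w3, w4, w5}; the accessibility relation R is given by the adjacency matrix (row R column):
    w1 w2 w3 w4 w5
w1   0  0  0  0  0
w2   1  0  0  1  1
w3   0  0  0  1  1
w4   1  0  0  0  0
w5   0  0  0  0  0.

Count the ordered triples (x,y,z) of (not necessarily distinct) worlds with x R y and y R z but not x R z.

Enumerating: (w3,w4,w1).

1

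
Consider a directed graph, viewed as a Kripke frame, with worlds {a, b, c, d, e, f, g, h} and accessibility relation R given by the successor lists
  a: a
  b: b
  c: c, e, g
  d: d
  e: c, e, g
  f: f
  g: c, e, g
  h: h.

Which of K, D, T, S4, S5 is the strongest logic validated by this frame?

Serial (axiom D): yes — every world has a successor (e.g. a R a).
Reflexive (axiom T): yes — every world is R-related to itself.
Transitive (axiom 4): yes — every two-step R-path is closed by a direct edge.
Euclidean (axiom 5): yes — any two successors of a common world are R-related.
So F validates K, D, T, S4, S5. The strongest is S5.

S5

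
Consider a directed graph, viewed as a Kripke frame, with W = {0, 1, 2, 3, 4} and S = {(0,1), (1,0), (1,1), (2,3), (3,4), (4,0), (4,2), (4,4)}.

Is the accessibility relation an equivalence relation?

Reflexive: no — 0 is not related to itself.
Symmetric: no — 2 S 3 but not 3 S 2.
Transitive: no — 2 S 3 and 3 S 4, but not 2 S 4.
So S is not an equivalence relation.

No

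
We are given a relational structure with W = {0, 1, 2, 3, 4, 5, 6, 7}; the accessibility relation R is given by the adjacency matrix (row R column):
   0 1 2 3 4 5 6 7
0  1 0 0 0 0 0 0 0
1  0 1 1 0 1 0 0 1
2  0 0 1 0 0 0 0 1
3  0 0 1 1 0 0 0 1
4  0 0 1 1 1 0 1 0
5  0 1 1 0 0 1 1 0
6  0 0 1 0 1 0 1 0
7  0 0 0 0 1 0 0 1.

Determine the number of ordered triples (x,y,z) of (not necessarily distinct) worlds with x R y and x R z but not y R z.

26

Enumerating: (1,2,1), (1,2,4), (1,4,1), (1,4,7), (1,7,1), (1,7,2), (2,7,2), (3,2,3), (3,7,2), (3,7,3), (4,2,3), (4,2,4), … and 14 more.
Total: 26.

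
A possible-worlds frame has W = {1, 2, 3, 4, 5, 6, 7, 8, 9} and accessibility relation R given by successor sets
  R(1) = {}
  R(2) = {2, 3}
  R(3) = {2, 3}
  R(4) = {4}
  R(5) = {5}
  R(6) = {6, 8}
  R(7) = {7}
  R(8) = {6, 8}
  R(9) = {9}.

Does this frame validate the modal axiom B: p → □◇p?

Yes

Axiom B corresponds to the accessibility relation being symmetric.
Symmetric: yes — every pair in R has its reverse in R.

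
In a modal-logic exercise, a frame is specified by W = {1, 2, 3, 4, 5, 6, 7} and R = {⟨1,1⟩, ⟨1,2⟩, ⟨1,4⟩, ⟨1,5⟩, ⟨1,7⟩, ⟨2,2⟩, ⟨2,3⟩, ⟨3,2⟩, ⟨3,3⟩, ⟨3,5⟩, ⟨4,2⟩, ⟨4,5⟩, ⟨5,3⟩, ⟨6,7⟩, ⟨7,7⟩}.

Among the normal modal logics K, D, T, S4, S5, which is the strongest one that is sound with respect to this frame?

D

Serial (axiom D): yes — every world has a successor (e.g. 1 R 1).
Reflexive (axiom T): no — 4 is not related to itself.
Transitive (axiom 4): no — 1 R 2 and 2 R 3, but not 1 R 3.
Euclidean (axiom 5): no — 1 R 2 and 1 R 4, but not 2 R 4.
So F validates K, D; T would additionally require R to be reflexive. The strongest is D.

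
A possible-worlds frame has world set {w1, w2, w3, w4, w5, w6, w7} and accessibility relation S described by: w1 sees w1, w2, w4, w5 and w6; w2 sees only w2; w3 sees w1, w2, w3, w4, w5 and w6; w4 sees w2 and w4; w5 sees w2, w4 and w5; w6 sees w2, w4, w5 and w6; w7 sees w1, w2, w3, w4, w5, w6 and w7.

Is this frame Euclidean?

Euclidean: no — w1 S w2 and w1 S w4, but not w2 S w4.

No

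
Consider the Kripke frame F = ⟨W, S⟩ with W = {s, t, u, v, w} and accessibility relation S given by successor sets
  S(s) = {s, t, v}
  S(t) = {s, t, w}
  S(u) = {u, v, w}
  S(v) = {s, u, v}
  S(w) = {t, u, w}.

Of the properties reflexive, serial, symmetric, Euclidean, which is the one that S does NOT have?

Reflexive: yes — every world is S-related to itself.
Serial: yes — every world has a successor (e.g. s S s).
Symmetric: yes — every pair in S has its reverse in S.
Euclidean: no — s S t and s S v, but not t S v.
Only Euclidean fails.

Euclidean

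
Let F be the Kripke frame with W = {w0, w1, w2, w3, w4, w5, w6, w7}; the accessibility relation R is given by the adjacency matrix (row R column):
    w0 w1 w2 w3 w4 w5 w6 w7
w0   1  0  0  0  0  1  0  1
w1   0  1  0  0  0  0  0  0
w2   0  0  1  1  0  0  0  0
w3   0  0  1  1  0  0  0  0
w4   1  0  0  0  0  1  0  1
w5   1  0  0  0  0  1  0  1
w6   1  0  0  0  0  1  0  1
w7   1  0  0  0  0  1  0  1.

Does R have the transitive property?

Transitive: yes — every two-step R-path is closed by a direct edge.

Yes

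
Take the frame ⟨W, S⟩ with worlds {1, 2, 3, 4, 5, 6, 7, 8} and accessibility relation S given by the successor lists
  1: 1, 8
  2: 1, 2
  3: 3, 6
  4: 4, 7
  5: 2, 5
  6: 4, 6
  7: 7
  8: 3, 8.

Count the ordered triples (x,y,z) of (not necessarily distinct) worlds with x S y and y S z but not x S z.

6

Enumerating: (1,8,3), (2,1,8), (3,6,4), (5,2,1), (6,4,7), (8,3,6).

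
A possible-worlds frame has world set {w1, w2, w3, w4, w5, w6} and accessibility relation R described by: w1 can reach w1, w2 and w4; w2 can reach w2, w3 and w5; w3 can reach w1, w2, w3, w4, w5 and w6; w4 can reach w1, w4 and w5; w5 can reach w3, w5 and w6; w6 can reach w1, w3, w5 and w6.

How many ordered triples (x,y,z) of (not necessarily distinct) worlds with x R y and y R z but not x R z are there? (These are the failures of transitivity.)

18

Enumerating: (w1,w2,w3), (w1,w2,w5), (w1,w4,w5), (w2,w3,w1), (w2,w3,w4), (w2,w3,w6), (w2,w5,w6), (w4,w1,w2), (w4,w5,w3), (w4,w5,w6), (w5,w3,w1), (w5,w3,w2), (w5,w3,w4), (w5,w6,w1), (w6,w1,w2), (w6,w1,w4), (w6,w3,w2), (w6,w3,w4).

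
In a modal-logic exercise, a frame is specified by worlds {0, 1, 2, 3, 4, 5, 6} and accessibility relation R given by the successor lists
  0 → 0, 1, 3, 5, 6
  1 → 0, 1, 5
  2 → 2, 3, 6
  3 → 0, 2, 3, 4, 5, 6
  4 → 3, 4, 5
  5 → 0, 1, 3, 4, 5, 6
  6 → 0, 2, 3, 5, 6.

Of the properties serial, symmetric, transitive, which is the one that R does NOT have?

transitive

Serial: yes — every world has a successor (e.g. 0 R 0).
Symmetric: yes — every pair in R has its reverse in R.
Transitive: no — 0 R 3 and 3 R 2, but not 0 R 2.
Only transitive fails.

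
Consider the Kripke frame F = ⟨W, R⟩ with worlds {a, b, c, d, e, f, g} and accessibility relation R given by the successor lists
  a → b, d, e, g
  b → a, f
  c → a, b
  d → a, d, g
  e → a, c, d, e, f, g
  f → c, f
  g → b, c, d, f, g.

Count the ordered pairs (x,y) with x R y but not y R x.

Enumerating: (a,g), (b,f), (c,a), (c,b), (e,c), (e,d), (e,f), (e,g), (f,c), (g,b), (g,c), (g,f).

12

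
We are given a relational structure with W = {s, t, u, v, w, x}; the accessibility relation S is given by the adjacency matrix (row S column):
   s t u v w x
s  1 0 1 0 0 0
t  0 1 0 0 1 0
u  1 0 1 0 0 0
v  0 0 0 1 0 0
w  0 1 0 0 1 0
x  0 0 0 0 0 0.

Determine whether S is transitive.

Transitive: yes — every two-step S-path is closed by a direct edge.

Yes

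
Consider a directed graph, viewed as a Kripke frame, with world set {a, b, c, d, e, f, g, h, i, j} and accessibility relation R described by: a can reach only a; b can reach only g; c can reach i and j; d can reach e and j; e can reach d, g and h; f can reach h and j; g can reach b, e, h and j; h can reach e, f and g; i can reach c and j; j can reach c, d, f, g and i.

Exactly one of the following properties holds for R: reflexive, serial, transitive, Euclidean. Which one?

Reflexive: no — b is not related to itself.
Serial: yes — every world has a successor (e.g. a R a).
Transitive: no — b R g and g R e, but not b R e.
Euclidean: no — d R e and d R j, but not e R j.
Only serial holds.

serial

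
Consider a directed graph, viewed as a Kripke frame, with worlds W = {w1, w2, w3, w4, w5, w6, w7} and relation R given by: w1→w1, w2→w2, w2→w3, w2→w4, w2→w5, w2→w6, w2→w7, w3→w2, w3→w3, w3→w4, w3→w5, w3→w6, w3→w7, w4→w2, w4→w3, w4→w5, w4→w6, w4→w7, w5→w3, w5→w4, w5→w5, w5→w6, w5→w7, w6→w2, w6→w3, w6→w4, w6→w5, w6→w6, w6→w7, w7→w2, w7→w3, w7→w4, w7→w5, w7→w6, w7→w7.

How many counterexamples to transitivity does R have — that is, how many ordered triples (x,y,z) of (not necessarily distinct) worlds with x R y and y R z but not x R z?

9

Enumerating: (w4,w2,w4), (w4,w3,w4), (w4,w5,w4), (w4,w6,w4), (w4,w7,w4), (w5,w3,w2), (w5,w4,w2), (w5,w6,w2), (w5,w7,w2).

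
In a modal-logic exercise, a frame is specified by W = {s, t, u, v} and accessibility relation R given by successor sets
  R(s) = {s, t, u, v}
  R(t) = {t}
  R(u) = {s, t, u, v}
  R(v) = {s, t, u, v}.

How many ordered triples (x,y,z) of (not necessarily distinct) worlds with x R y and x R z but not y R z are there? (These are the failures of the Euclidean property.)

Enumerating: (s,t,s), (s,t,u), (s,t,v), (u,t,s), (u,t,u), (u,t,v), (v,t,s), (v,t,u), (v,t,v).

9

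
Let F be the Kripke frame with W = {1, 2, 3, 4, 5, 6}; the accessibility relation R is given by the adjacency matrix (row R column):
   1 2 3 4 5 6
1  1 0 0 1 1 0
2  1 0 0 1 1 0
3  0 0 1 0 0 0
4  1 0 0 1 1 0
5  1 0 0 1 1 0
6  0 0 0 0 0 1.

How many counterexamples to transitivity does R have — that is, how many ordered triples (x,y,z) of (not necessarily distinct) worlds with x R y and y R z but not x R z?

0

R is transitive; there are no such tuples.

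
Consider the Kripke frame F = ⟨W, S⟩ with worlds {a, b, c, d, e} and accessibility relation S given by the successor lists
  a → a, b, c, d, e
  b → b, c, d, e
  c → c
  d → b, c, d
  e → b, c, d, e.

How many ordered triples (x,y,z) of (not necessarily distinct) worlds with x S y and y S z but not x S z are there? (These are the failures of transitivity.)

1

Enumerating: (d,b,e).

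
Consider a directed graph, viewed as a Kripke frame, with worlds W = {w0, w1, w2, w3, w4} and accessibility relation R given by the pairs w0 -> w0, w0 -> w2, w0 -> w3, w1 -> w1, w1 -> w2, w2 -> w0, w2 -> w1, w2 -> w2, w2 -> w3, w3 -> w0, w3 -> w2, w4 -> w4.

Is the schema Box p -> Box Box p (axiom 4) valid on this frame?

No

By correspondence theory, 4 is valid on a frame iff R is transitive.
Transitive: no — w0 R w2 and w2 R w1, but not w0 R w1.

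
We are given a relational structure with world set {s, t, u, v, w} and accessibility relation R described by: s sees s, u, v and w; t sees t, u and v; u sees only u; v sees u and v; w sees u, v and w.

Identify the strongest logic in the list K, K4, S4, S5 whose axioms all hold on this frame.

Transitive (axiom 4): yes — every two-step R-path is closed by a direct edge.
Reflexive (axiom T): yes — every world is R-related to itself.
Euclidean (axiom 5): no — s R u and s R v, but not u R v.
So F validates K, K4, S4; S5 would additionally require R to be Euclidean. The strongest is S4.

S4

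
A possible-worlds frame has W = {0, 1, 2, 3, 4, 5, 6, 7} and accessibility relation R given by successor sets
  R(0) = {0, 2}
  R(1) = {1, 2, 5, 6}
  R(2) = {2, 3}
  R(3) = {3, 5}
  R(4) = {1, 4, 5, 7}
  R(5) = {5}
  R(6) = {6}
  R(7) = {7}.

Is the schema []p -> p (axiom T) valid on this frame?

Yes

The schema T characterises exactly the reflexive frames.
Reflexive: yes — every world is R-related to itself.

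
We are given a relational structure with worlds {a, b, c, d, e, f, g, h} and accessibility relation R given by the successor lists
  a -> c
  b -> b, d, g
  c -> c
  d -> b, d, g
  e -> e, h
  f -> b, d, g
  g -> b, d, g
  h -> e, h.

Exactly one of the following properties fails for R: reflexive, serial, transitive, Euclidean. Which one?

reflexive

Reflexive: no — a is not related to itself.
Serial: yes — every world has a successor (e.g. a R c).
Transitive: yes — every two-step R-path is closed by a direct edge.
Euclidean: yes — any two successors of a common world are R-related.
Only reflexive fails.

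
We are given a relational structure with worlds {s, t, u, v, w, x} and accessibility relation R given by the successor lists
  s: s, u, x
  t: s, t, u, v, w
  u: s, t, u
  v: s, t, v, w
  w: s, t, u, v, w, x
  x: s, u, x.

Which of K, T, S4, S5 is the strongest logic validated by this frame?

Reflexive (axiom T): yes — every world is R-related to itself.
Transitive (axiom 4): no — s R u and u R t, but not s R t.
Euclidean (axiom 5): no — s R u and s R x, but not u R x.
So F validates K, T; S4 would additionally require R to be transitive. The strongest is T.

T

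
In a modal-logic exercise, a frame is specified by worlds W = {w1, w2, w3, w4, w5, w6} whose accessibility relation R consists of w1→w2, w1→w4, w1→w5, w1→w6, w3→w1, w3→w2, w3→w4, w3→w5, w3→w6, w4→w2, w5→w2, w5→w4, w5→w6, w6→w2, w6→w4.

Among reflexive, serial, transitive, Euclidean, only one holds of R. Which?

Reflexive: no — w1 is not related to itself.
Serial: no — w2 has no R-successor.
Transitive: yes — every two-step R-path is closed by a direct edge.
Euclidean: no — w1 R w2 and w1 R w4, but not w2 R w4.
Only transitive holds.

transitive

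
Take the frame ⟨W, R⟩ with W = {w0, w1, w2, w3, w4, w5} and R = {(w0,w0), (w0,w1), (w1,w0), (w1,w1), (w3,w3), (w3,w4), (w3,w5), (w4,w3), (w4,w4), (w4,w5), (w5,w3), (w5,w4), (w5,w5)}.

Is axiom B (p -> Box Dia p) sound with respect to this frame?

Yes

Axiom B corresponds to the accessibility relation being symmetric.
Symmetric: yes — every pair in R has its reverse in R.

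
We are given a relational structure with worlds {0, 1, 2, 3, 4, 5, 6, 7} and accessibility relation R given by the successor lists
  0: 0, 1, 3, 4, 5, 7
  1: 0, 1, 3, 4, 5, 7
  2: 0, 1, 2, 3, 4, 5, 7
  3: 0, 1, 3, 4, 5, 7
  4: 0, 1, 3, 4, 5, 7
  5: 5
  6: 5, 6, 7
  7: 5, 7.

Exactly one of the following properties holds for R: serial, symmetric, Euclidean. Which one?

serial

Serial: yes — every world has a successor (e.g. 0 R 0).
Symmetric: no — 0 R 5 but not 5 R 0.
Euclidean: no — 0 R 5 and 0 R 1, but not 5 R 1.
Only serial holds.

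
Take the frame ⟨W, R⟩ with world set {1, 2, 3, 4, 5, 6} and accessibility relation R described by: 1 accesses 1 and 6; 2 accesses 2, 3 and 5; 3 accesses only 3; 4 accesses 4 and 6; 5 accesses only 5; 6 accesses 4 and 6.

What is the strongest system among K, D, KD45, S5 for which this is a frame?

Serial (axiom D): yes — every world has a successor (e.g. 1 R 1).
Euclidean (axiom 5): no — 2 R 3 and 2 R 5, but not 3 R 5.
Transitive (axiom 4): no — 1 R 6 and 6 R 4, but not 1 R 4.
Reflexive (axiom T): yes — every world is R-related to itself.
So F validates K, D; KD45 would additionally require R to be Euclidean and transitive. The strongest is D.

D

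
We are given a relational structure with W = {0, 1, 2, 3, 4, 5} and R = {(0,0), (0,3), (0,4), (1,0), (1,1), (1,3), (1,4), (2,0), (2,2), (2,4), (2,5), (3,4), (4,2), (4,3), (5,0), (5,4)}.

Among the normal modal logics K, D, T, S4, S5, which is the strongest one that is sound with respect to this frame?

D

Serial (axiom D): yes — every world has a successor (e.g. 0 R 0).
Reflexive (axiom T): no — 3 is not related to itself.
Transitive (axiom 4): no — 0 R 4 and 4 R 2, but not 0 R 2.
Euclidean (axiom 5): no — 1 R 3 and 1 R 0, but not 3 R 0.
So F validates K, D; T would additionally require R to be reflexive. The strongest is D.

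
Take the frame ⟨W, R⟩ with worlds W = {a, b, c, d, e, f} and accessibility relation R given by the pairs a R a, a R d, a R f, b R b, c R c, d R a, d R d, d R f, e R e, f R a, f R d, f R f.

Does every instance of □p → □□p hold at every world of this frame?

Yes

The schema 4 characterises exactly the transitive frames.
Transitive: yes — every two-step R-path is closed by a direct edge.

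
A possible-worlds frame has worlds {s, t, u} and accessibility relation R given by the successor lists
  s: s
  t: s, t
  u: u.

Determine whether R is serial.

Serial: yes — every world has a successor (e.g. s R s).

Yes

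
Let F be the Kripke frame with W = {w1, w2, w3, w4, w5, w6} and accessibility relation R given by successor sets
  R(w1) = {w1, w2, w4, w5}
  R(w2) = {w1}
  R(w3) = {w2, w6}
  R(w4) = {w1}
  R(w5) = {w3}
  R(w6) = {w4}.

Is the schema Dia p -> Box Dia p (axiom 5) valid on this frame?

Axiom 5 corresponds to the accessibility relation being Euclidean.
Euclidean: no — w1 R w2 and w1 R w4, but not w2 R w4.

No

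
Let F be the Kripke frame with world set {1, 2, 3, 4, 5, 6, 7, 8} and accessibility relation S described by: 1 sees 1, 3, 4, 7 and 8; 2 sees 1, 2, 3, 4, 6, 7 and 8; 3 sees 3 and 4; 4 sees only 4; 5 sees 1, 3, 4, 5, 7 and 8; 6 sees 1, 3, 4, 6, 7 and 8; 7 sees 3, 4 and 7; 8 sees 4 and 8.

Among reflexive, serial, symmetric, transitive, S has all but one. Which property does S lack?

symmetric

Reflexive: yes — every world is S-related to itself.
Serial: yes — every world has a successor (e.g. 1 S 1).
Symmetric: no — 1 S 3 but not 3 S 1.
Transitive: yes — every two-step S-path is closed by a direct edge.
Only symmetric fails.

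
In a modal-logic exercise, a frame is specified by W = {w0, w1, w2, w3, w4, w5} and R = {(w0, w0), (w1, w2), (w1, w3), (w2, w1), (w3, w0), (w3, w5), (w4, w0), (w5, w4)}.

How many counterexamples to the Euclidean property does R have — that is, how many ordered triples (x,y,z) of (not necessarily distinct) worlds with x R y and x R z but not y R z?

9

Enumerating: (w1,w2,w2), (w1,w2,w3), (w1,w3,w2), (w1,w3,w3), (w2,w1,w1), (w3,w0,w5), (w3,w5,w0), (w3,w5,w5), (w5,w4,w4).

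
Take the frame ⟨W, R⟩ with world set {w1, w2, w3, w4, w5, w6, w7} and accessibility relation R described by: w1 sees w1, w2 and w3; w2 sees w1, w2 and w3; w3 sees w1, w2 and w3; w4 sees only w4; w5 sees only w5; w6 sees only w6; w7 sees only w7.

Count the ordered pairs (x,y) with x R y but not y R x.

R is symmetric; there are no such tuples.

0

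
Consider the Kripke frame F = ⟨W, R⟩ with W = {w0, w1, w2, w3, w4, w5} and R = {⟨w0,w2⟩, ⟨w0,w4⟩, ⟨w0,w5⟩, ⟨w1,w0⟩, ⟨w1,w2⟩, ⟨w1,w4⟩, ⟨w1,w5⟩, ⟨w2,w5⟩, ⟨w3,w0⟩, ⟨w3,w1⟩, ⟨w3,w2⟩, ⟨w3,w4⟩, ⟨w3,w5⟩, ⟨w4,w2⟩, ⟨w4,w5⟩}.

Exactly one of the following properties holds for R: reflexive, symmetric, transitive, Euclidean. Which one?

Reflexive: no — w0 is not related to itself.
Symmetric: no — w0 R w2 but not w2 R w0.
Transitive: yes — every two-step R-path is closed by a direct edge.
Euclidean: no — w0 R w2 and w0 R w4, but not w2 R w4.
Only transitive holds.

transitive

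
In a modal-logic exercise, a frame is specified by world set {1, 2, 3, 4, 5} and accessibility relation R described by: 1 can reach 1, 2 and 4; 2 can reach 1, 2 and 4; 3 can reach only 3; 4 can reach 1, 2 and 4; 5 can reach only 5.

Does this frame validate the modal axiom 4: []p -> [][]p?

By correspondence theory, 4 is valid on a frame iff R is transitive.
Transitive: yes — every two-step R-path is closed by a direct edge.

Yes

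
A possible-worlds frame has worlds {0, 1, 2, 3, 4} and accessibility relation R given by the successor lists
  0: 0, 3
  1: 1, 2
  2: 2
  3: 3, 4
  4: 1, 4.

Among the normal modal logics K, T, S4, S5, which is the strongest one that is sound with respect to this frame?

Reflexive (axiom T): yes — every world is R-related to itself.
Transitive (axiom 4): no — 0 R 3 and 3 R 4, but not 0 R 4.
Euclidean (axiom 5): no — 0 R 3 and 0 R 0, but not 3 R 0.
So F validates K, T; S4 would additionally require R to be transitive. The strongest is T.

T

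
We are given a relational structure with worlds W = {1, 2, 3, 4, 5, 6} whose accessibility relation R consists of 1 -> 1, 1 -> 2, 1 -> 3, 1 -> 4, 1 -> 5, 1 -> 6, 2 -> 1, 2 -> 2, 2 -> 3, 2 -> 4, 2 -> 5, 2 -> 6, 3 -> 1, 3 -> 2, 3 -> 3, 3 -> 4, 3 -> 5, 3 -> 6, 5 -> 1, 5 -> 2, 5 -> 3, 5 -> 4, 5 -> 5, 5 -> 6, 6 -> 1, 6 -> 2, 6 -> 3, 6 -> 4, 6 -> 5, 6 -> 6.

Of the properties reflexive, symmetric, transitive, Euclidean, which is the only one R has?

transitive

Reflexive: no — 4 is not related to itself.
Symmetric: no — 1 R 4 but not 4 R 1.
Transitive: yes — every two-step R-path is closed by a direct edge.
Euclidean: no — 1 R 4 and 1 R 2, but not 4 R 2.
Only transitive holds.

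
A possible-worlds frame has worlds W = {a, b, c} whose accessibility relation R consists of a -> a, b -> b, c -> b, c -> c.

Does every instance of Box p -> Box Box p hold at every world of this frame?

The schema 4 characterises exactly the transitive frames.
Transitive: yes — every two-step R-path is closed by a direct edge.

Yes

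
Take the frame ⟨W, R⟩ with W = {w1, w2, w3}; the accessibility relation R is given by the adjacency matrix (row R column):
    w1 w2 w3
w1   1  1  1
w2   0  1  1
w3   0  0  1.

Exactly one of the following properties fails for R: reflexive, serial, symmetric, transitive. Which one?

symmetric

Reflexive: yes — every world is R-related to itself.
Serial: yes — every world has a successor (e.g. w1 R w1).
Symmetric: no — w1 R w2 but not w2 R w1.
Transitive: yes — every two-step R-path is closed by a direct edge.
Only symmetric fails.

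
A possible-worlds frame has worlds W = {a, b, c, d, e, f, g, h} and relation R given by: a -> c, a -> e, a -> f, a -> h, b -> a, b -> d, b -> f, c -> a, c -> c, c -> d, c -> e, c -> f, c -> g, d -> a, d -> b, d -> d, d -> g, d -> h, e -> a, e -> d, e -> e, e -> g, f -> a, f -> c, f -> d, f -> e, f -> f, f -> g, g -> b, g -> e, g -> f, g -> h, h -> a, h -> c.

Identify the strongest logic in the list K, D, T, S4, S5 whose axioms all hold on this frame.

D

Serial (axiom D): yes — every world has a successor (e.g. a R c).
Reflexive (axiom T): no — a is not related to itself.
Transitive (axiom 4): no — a R c and c R d, but not a R d.
Euclidean (axiom 5): no — a R c and a R h, but not c R h.
So F validates K, D; T would additionally require R to be reflexive. The strongest is D.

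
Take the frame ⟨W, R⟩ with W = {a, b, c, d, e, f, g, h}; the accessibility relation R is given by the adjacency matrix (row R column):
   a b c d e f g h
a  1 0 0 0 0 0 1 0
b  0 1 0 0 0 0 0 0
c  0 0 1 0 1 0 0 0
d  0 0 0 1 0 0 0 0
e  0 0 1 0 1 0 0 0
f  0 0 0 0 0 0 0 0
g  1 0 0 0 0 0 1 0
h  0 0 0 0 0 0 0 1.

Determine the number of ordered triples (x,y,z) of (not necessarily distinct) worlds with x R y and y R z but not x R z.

R is transitive; there are no such tuples.

0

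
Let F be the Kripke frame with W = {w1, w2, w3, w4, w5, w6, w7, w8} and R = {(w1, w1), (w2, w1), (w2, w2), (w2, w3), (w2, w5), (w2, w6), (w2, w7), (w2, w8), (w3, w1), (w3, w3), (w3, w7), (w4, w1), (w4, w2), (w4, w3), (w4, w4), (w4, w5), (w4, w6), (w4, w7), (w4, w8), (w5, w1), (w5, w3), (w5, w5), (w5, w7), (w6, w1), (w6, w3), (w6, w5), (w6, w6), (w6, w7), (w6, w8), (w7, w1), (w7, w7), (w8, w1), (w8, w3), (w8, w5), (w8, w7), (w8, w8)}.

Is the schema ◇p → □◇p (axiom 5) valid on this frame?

No

By correspondence theory, 5 is valid on a frame iff R is Euclidean.
Euclidean: no — w2 R w1 and w2 R w3, but not w1 R w3.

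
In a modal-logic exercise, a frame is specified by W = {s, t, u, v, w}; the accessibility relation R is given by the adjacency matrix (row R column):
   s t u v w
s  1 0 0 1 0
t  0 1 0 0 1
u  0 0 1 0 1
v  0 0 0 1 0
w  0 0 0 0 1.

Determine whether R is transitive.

Yes

Transitive: yes — every two-step R-path is closed by a direct edge.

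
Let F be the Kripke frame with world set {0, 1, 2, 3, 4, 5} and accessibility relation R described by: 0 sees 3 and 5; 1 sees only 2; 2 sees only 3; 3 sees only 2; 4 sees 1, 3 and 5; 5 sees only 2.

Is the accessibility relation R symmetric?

No

Symmetric: no — 0 R 3 but not 3 R 0.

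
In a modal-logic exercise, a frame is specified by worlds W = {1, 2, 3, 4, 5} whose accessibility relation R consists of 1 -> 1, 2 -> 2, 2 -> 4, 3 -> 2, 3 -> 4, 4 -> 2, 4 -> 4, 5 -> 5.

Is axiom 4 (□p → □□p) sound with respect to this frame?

The schema 4 characterises exactly the transitive frames.
Transitive: yes — every two-step R-path is closed by a direct edge.

Yes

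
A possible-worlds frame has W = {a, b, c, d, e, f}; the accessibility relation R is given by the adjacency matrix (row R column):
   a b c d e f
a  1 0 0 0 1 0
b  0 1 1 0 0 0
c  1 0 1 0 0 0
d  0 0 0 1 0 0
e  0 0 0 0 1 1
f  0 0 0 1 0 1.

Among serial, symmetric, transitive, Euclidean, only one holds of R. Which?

Serial: yes — every world has a successor (e.g. a R a).
Symmetric: no — a R e but not e R a.
Transitive: no — a R e and e R f, but not a R f.
Euclidean: no — a R e and a R a, but not e R a.
Only serial holds.

serial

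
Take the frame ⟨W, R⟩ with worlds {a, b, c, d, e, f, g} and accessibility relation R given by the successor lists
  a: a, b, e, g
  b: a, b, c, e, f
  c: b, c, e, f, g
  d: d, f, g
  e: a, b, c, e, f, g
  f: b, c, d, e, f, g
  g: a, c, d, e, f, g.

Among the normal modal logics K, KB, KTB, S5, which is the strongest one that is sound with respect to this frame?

Symmetric (axiom B): yes — every pair in R has its reverse in R.
Reflexive (axiom T): yes — every world is R-related to itself.
Euclidean (axiom 5): no — a R b and a R g, but not b R g.
So F validates K, KB, KTB; S5 would additionally require R to be Euclidean. The strongest is KTB.

KTB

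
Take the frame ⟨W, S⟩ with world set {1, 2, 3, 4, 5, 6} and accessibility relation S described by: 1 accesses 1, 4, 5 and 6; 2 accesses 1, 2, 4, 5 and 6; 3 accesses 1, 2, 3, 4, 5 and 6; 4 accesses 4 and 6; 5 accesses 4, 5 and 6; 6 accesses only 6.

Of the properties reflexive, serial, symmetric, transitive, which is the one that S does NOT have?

symmetric

Reflexive: yes — every world is S-related to itself.
Serial: yes — every world has a successor (e.g. 1 S 1).
Symmetric: no — 1 S 4 but not 4 S 1.
Transitive: yes — every two-step S-path is closed by a direct edge.
Only symmetric fails.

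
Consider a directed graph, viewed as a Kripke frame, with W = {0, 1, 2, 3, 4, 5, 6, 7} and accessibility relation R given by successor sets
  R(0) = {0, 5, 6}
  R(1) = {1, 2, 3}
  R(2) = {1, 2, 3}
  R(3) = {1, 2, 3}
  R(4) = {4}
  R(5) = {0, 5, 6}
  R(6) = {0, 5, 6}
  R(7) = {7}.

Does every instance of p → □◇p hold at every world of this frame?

Yes

The schema B characterises exactly the symmetric frames.
Symmetric: yes — every pair in R has its reverse in R.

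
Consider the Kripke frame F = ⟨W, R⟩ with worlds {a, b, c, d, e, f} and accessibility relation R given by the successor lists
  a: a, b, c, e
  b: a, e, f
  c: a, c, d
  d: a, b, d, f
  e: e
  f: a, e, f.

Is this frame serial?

Yes

Serial: yes — every world has a successor (e.g. a R a).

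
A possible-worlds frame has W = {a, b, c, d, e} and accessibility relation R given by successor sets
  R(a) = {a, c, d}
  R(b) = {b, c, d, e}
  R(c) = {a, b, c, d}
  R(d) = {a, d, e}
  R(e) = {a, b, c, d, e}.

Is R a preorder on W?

Reflexive: yes — every world is R-related to itself.
Transitive: no — a R c and c R b, but not a R b.
So R is not a preorder.

No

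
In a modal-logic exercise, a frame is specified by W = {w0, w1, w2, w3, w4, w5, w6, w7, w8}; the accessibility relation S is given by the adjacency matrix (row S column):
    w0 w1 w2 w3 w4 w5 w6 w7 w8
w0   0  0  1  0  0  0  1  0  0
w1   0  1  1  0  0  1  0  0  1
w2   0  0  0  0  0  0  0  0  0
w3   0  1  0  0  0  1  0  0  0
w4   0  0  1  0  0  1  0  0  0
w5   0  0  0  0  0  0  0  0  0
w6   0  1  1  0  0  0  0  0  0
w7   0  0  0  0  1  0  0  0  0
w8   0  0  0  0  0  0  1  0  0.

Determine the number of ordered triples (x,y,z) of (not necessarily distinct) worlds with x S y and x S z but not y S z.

25

Enumerating: (w0,w2,w2), (w0,w2,w6), (w0,w6,w6), (w1,w2,w1), (w1,w2,w2), (w1,w2,w5), (w1,w2,w8), (w1,w5,w1), (w1,w5,w2), (w1,w5,w5), (w1,w5,w8), (w1,w8,w1), … and 13 more.
Total: 25.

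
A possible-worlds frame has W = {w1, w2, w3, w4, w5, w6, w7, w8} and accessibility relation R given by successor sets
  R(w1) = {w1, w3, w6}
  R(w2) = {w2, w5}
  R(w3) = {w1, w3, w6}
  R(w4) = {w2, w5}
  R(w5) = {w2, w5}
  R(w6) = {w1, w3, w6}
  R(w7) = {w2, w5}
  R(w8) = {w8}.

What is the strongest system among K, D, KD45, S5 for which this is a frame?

KD45

Serial (axiom D): yes — every world has a successor (e.g. w1 R w1).
Euclidean (axiom 5): yes — any two successors of a common world are R-related.
Transitive (axiom 4): yes — every two-step R-path is closed by a direct edge.
Reflexive (axiom T): no — w4 is not related to itself.
So F validates K, D, KD45; S5 would additionally require R to be reflexive. The strongest is KD45.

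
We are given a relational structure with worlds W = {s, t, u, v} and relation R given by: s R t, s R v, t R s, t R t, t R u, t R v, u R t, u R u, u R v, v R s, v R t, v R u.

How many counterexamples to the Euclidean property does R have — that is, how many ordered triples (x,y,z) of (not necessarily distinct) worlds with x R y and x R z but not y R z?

9

Enumerating: (s,v,v), (t,s,s), (t,s,u), (t,u,s), (t,v,v), (u,v,v), (v,s,s), (v,s,u), (v,u,s).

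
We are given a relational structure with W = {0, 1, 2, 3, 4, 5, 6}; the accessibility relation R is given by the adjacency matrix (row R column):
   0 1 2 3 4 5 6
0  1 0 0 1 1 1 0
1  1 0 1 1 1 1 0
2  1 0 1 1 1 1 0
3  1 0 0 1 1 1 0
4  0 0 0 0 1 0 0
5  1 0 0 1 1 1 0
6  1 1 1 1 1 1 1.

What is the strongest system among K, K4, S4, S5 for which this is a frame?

K4

Transitive (axiom 4): yes — every two-step R-path is closed by a direct edge.
Reflexive (axiom T): no — 1 is not related to itself.
Euclidean (axiom 5): no — 0 R 4 and 0 R 3, but not 4 R 3.
So F validates K, K4; S4 would additionally require R to be reflexive. The strongest is K4.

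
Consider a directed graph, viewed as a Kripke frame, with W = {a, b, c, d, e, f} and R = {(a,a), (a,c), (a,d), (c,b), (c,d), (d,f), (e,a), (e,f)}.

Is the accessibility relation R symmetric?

No

Symmetric: no — a R c but not c R a.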